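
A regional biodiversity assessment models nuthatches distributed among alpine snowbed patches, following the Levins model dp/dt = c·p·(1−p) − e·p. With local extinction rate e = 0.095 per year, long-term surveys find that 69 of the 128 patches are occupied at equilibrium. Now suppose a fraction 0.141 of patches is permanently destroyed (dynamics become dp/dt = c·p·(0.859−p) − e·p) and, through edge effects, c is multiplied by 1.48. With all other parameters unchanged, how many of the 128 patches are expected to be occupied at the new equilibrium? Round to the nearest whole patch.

70

Observed p* = 69/128 = 0.53906.
Balance c(1−p*) = e gives c = e/(1 − 0.53906) = 0.095/0.46094 = 0.20610.
New p* = 0.859 − e/c = 0.859 − 0.09500/0.30503 = 0.54756.
Expected occupied = 128 × 0.54756 = 70.09 ≈ 70.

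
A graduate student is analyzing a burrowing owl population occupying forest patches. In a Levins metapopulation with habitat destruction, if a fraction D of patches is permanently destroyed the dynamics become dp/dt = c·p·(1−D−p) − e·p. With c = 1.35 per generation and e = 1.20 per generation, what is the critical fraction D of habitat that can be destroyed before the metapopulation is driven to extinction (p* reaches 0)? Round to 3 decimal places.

0.111

The nontrivial equilibrium is p* = (1−D) − e/c; extinction occurs when this hits zero.
So D_crit = 1 − e/c = 1 − 1.20/1.35 = 1 − 0.8889 = 0.1111.
Note this equals the original equilibrium occupancy — the Levins extinction-debt result.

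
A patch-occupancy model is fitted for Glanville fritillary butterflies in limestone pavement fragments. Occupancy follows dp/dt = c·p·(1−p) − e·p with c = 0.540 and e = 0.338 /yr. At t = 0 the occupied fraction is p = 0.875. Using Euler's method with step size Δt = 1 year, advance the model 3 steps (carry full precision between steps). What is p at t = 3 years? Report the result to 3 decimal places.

0.496

Update rule: p ← p + [c·p·(1−p) − e·p]·Δt with Δt = 1.
  1  |  dp/dt·Δt = -0.236687  |  p_1 = 0.638313
  2  |  dp/dt·Δt = -0.091080  |  p_2 = 0.547232
  3  |  dp/dt·Δt = -0.051169  |  p_3 = 0.496063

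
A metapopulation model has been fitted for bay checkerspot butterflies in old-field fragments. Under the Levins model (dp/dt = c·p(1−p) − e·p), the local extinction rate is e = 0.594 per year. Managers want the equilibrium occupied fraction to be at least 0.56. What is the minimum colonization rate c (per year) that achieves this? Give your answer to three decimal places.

1.350

p* = 1 − e/c ≥ 0.56 requires e/c ≤ 0.4400, i.e. c ≥ e/0.4400.
c_min = 0.594/0.4400 = 1.3500.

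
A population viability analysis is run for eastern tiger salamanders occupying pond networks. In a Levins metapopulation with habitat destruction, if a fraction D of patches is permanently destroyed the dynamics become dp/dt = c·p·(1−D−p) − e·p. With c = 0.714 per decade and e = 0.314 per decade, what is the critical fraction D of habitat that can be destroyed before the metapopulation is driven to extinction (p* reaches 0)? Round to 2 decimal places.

0.56

The nontrivial equilibrium is p* = (1−D) − e/c; extinction occurs when this hits zero.
So D_crit = 1 − e/c = 1 − 0.314/0.714 = 1 − 0.4398 = 0.5602.
This equals the undisturbed p*, a classic result of Lande's extension.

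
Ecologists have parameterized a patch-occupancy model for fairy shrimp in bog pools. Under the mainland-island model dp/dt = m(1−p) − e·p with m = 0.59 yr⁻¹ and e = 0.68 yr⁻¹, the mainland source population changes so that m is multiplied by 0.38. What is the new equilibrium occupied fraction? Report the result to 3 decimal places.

0.248

Before: p* = 0.59/(0.59+0.68) = 0.4646.
After: m = 0.2242, e = 0.68; p* = 0.2242/0.9042 = 0.2480.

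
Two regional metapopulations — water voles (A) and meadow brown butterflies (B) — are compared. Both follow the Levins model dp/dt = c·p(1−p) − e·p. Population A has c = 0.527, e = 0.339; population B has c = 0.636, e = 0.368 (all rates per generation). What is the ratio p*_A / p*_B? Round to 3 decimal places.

0.847

A: p*_A = 1 − 0.339/0.527 = 0.3567.
B: p*_B = 1 − 0.368/0.636 = 0.4214.
p*_A / p*_B = 0.3567/0.4214 = 0.8466.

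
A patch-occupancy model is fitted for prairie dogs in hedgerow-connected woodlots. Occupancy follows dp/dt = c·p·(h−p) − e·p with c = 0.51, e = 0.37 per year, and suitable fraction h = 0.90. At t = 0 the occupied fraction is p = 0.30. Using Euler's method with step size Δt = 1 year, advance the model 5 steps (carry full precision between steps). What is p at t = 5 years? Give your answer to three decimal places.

0.235

Update rule: p ← p + [c·p·(h−p) − e·p]·Δt with Δt = 1.
p: 0.30000 → 0.28080  (Δp = -0.01920)
p: 0.28080 → 0.26558  (Δp = -0.01522)
p: 0.26558 → 0.25324  (Δp = -0.01233)
p: 0.25324 → 0.24307  (Δp = -0.01017)
p: 0.24307 → 0.23457  (Δp = -0.00850)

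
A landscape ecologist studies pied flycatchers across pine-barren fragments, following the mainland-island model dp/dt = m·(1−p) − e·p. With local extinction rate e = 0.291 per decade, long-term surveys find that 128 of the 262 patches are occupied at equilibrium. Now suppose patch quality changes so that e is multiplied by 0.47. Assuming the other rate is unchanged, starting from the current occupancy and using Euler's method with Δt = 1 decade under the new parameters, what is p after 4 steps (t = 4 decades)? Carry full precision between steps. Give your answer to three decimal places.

Observed p* = 128/262 = 0.48855.
Balance m(1−p*) = e·p* gives m = e·p*/(1−p*) = 0.291×0.48855/0.51145 = 0.27797.
Starting from p₀ = 0.48855; update p ← p + (dp/dt)·Δt with the new parameters.
step 1: Δp = +0.07535, p = 0.56390
step 2: Δp = +0.04410, p = 0.60800
step 3: Δp = +0.02581, p = 0.63381
step 4: Δp = +0.01511, p = 0.64891

0.649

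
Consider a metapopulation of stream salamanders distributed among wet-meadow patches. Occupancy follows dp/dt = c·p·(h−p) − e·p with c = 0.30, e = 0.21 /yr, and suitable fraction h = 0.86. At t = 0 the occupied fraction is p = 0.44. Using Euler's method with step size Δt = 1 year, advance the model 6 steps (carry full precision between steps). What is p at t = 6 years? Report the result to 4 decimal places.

0.2986

Update rule: p ← p + [c·p·(h−p) − e·p]·Δt with Δt = 1.
  1  |  dp/dt·Δt = -0.036960  |  p_1 = 0.403040
  2  |  dp/dt·Δt = -0.029386  |  p_2 = 0.373654
  3  |  dp/dt·Δt = -0.023950  |  p_3 = 0.349704
  4  |  dp/dt·Δt = -0.019902  |  p_4 = 0.329802
  5  |  dp/dt·Δt = -0.016800  |  p_5 = 0.313002
  6  |  dp/dt·Δt = -0.014367  |  p_6 = 0.298635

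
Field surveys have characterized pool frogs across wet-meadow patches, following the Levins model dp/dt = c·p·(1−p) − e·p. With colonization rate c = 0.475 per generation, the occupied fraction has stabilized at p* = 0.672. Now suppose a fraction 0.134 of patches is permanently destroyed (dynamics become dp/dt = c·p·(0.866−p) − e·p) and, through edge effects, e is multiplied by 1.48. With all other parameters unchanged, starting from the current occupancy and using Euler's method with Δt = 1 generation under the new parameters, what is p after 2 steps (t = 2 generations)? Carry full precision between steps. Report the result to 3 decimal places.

0.524

Balance c(1−p*) = e gives e = 0.475×(1 − 0.67200) = 0.15580.
Starting from p₀ = 0.67200; update p ← p + (dp/dt)·Δt with the new parameters.
t = 1: p = 0.67200 + (-0.09303) = 0.57897
t = 2: p = 0.57897 + (-0.05457) = 0.52441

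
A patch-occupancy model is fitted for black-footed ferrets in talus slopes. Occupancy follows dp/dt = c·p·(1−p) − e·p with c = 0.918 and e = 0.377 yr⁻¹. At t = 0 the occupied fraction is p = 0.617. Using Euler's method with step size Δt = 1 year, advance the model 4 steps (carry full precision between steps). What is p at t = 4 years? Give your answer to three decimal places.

Update rule: p ← p + [c·p·(1−p) − e·p]·Δt with Δt = 1.
t = 1: p = 0.61700 + (-0.01568) = 0.60132
t = 2: p = 0.60132 + (-0.00662) = 0.59470
t = 3: p = 0.59470 + (-0.00293) = 0.59177
t = 4: p = 0.59177 + (-0.00133) = 0.59044

0.590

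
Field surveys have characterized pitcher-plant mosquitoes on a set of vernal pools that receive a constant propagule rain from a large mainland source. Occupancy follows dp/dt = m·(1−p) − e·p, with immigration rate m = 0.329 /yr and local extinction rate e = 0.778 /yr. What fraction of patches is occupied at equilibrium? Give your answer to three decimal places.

0.297

At equilibrium the propagule rain into empty patches balances local extinction: m(1−p*) = e·p*.
p* = m/(m+e) = 0.329/(0.329+0.778) = 0.329/1.1070 = 0.2972.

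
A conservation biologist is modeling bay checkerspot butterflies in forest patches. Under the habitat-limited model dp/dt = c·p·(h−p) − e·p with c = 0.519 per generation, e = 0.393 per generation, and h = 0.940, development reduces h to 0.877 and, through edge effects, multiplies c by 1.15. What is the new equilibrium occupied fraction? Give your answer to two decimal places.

Before: p* = h − e/c = 0.940 − 0.393/0.519 = 0.940 − 0.7572 = 0.1828.
After: c = 0.59685, e = 0.393, h = 0.877; p* = 0.877 − 0.393/0.59685 = 0.2185.

0.22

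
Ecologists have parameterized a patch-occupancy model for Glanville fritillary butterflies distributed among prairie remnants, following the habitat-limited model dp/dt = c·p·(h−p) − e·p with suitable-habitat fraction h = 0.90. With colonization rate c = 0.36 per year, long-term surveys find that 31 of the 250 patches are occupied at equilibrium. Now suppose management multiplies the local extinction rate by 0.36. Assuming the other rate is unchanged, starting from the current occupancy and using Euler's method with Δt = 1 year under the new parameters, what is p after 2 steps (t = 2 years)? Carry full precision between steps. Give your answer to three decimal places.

0.171

Observed p* = 31/250 = 0.12400.
Balance c(h−p*) = e gives e = 0.36×(0.9 − 0.12400) = 0.27936.
Starting from p₀ = 0.12400; update p ← p + (dp/dt)·Δt with the new parameters.
p: 0.12400 → 0.14617  (Δp = +0.02217)
p: 0.14617 → 0.17114  (Δp = +0.02497)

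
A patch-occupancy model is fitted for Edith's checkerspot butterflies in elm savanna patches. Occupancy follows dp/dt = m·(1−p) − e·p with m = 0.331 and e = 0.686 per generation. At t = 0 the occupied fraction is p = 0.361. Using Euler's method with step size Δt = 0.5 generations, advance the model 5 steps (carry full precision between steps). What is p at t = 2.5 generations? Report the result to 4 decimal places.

Update rule: p ← p + [m·(1−p) − e·p]·Δt with Δt = 0.5.
p: 0.36100 → 0.34293  (Δp = -0.01807)
p: 0.34293 → 0.33405  (Δp = -0.00888)
p: 0.33405 → 0.32969  (Δp = -0.00436)
p: 0.32969 → 0.32754  (Δp = -0.00215)
p: 0.32754 → 0.32649  (Δp = -0.00105)

0.3265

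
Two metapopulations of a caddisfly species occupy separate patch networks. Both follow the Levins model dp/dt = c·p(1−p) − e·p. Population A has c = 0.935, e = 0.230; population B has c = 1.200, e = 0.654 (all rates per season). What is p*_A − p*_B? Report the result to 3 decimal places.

A: p*_A = 1 − 0.230/0.935 = 0.7540.
B: p*_B = 1 − 0.654/1.200 = 0.4550.
p*_A − p*_B = 0.7540 − 0.4550 = 0.2990.

0.299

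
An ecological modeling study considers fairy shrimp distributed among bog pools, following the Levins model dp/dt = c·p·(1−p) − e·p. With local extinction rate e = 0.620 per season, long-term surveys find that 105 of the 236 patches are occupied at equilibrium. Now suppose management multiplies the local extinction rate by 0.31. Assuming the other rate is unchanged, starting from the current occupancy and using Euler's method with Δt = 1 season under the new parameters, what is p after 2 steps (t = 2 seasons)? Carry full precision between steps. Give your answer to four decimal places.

0.7720

Observed p* = 105/236 = 0.44492.
Balance c(1−p*) = e gives c = e/(1 − 0.44492) = 0.620/0.55508 = 1.11695.
Starting from p₀ = 0.44492; update p ← p + (dp/dt)·Δt with the new parameters.
  1  |  dp/dt·Δt = +0.190335  |  p_1 = 0.635250
  2  |  dp/dt·Δt = +0.136710  |  p_2 = 0.771960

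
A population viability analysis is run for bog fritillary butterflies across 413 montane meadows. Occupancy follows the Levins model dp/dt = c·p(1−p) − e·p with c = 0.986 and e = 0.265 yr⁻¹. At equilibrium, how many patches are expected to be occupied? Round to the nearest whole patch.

302

p* = 1 − e/c = 1 − 0.265/0.986 = 0.7312.
Expected occupied patches = N × p* = 413 × 0.7312 = 302.00 ≈ 302.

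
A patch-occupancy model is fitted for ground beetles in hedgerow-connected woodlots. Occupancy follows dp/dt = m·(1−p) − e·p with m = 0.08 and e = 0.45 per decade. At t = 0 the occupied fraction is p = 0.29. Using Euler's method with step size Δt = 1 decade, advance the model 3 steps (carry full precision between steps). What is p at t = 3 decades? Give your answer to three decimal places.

Update rule: p ← p + [m·(1−p) − e·p]·Δt with Δt = 1.
step 1: Δp = -0.07370, p = 0.21630
step 2: Δp = -0.03464, p = 0.18166
step 3: Δp = -0.01628, p = 0.16538

0.165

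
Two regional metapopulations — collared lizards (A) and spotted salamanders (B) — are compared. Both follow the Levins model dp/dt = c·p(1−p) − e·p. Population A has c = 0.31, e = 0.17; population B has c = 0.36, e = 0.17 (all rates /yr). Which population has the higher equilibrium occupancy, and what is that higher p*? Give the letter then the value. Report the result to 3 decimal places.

A: p*_A = 1 − 0.17/0.31 = 0.4516.
B: p*_B = 1 − 0.17/0.36 = 0.5278.
B is higher at 0.5278.

B, 0.528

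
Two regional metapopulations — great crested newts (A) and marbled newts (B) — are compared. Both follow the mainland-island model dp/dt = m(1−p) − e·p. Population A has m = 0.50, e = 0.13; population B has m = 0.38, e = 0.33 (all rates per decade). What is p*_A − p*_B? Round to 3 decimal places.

0.258

A: p*_A = m/(m+e) = 0.50/0.6300 = 0.7937.
B: p*_B = 0.38/0.7100 = 0.5352.
p*_A − p*_B = 0.7937 − 0.5352 = 0.2584.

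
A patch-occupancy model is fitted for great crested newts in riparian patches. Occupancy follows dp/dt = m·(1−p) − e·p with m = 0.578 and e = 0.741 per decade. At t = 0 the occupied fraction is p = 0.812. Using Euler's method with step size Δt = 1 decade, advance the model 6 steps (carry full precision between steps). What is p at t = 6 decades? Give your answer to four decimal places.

Update rule: p ← p + [m·(1−p) − e·p]·Δt with Δt = 1.
t = 1: p = 0.81200 + (-0.49303) = 0.31897
t = 2: p = 0.31897 + (+0.15728) = 0.47625
t = 3: p = 0.47625 + (-0.05017) = 0.42608
t = 4: p = 0.42608 + (+0.01600) = 0.44208
t = 5: p = 0.44208 + (-0.00511) = 0.43698
t = 6: p = 0.43698 + (+0.00163) = 0.43860

0.4386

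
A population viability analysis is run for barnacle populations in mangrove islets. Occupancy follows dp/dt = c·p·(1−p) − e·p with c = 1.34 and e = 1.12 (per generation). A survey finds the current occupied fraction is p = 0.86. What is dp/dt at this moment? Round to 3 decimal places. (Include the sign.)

Colonization term: c·p·(1−p) = 1.34×0.86×0.1400 = 0.16134.
Extinction term: e·p = 0.96320.
dp/dt = 0.16134 − 0.96320 = -0.80186.

-0.802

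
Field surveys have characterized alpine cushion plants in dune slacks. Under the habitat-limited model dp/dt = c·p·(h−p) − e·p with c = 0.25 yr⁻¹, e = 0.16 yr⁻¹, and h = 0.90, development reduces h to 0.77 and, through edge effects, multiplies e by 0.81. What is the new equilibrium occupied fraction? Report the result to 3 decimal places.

Before: p* = h − e/c = 0.90 − 0.16/0.25 = 0.90 − 0.6400 = 0.2600.
After: c = 0.25, e = 0.1296, h = 0.77; p* = 0.77 − 0.1296/0.25 = 0.2516.

0.252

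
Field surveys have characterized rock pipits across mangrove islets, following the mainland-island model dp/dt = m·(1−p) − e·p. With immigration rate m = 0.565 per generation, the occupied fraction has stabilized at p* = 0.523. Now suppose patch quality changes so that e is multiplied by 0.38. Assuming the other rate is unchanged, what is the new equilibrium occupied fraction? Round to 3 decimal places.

Balance m(1−p*) = e·p* gives e = m(1−p*)/p* = 0.565×0.47700/0.52300 = 0.51531.
New p* = m/(m+e) = 0.56500/(0.56500+0.19582) = 0.74262.

0.743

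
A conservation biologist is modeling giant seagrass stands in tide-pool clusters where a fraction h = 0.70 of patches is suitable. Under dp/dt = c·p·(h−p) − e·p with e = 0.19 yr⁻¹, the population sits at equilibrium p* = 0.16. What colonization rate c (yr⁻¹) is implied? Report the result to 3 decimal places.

At equilibrium c(h−p*) = e, so c = e/(h−p*).
c = 0.19/(0.70 − 0.16) = 0.19/0.5400 = 0.3519.

0.352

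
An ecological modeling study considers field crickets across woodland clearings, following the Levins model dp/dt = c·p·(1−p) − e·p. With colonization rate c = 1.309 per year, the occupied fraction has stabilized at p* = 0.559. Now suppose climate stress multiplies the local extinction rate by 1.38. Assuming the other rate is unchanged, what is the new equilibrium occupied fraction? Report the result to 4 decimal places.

0.3914

Balance c(1−p*) = e gives e = 1.309×(1 − 0.55900) = 0.57727.
New p* = 1 − e/c = 1 − 0.79663/1.30900 = 0.39142.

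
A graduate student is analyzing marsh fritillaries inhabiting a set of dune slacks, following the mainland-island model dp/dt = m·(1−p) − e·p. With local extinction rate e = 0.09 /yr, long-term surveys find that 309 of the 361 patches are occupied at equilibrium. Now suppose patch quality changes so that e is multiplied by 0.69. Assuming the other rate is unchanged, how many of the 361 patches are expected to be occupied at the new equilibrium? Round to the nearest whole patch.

Observed p* = 309/361 = 0.85596.
Balance m(1−p*) = e·p* gives m = e·p*/(1−p*) = 0.09×0.85596/0.14404 = 0.53483.
New p* = m/(m+e) = 0.53483/(0.53483+0.06210) = 0.89597.
Expected occupied = 361 × 0.89597 = 323.45 ≈ 323.

323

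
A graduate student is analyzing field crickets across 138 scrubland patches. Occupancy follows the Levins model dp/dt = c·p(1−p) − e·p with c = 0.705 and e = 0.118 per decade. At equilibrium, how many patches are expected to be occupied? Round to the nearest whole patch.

115

p* = 1 − e/c = 1 − 0.118/0.705 = 0.8326.
Expected occupied patches = N × p* = 138 × 0.8326 = 114.90 ≈ 115.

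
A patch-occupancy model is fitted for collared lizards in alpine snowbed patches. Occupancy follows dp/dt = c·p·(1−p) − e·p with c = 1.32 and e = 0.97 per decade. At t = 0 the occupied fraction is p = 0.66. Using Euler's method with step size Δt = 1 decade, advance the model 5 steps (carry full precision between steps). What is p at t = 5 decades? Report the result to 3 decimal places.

Update rule: p ← p + [c·p·(1−p) − e·p]·Δt with Δt = 1.
  1  |  dp/dt·Δt = -0.343992  |  p_1 = 0.316008
  2  |  dp/dt·Δt = -0.021214  |  p_2 = 0.294794
  3  |  dp/dt·Δt = -0.011535  |  p_3 = 0.283259
  4  |  dp/dt·Δt = -0.006771  |  p_4 = 0.276489
  5  |  dp/dt·Δt = -0.004138  |  p_5 = 0.272351

0.272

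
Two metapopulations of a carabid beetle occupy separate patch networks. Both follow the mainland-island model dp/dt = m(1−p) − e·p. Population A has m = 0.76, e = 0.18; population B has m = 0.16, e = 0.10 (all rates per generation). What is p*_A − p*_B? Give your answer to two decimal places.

0.19

A: p*_A = m/(m+e) = 0.76/0.9400 = 0.8085.
B: p*_B = 0.16/0.2600 = 0.6154.
p*_A − p*_B = 0.8085 − 0.6154 = 0.1931.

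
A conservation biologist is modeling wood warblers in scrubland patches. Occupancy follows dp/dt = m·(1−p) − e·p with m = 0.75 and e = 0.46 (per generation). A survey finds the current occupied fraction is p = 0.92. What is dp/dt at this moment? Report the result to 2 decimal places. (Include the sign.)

-0.36

Colonization term: m·(1−p) = 0.75×0.0800 = 0.06000.
Extinction term: e·p = 0.42320.
dp/dt = 0.06000 − 0.42320 = -0.36320.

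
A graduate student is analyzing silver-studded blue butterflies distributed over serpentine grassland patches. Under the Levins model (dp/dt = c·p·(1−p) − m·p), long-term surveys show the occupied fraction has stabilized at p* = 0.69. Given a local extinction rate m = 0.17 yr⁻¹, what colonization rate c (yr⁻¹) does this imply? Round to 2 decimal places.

At equilibrium c(1−p*) = m, so c = m/(1−p*).
c = 0.17/(1 − 0.69) = 0.17/0.3100 = 0.5484.

0.55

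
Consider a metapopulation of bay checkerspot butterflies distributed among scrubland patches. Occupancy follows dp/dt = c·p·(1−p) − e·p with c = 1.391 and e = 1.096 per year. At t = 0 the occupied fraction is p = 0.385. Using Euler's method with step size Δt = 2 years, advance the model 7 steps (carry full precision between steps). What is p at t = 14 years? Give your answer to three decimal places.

0.212

Update rule: p ← p + [c·p·(1−p) − e·p]·Δt with Δt = 2.
  1  |  dp/dt·Δt = -0.185212  |  p_1 = 0.199788
  2  |  dp/dt·Δt = +0.006831  |  p_2 = 0.206619
  3  |  dp/dt·Δt = +0.003138  |  p_3 = 0.209757
  4  |  dp/dt·Δt = +0.001354  |  p_4 = 0.211111
  5  |  dp/dt·Δt = +0.000568  |  p_5 = 0.211679
  6  |  dp/dt·Δt = +0.000235  |  p_6 = 0.211914
  7  |  dp/dt·Δt = +0.000097  |  p_7 = 0.212010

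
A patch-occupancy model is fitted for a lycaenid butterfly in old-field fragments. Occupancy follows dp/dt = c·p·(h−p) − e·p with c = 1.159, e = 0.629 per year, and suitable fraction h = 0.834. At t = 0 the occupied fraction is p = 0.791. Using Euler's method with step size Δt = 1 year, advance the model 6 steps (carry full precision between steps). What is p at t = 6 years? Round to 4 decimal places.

Update rule: p ← p + [c·p·(h−p) − e·p]·Δt with Δt = 1.
t = 1: p = 0.79100 + (-0.45812) = 0.33288
t = 2: p = 0.33288 + (-0.01605) = 0.31684
t = 3: p = 0.31684 + (-0.00938) = 0.30746
t = 4: p = 0.30746 + (-0.00576) = 0.30170
t = 5: p = 0.30170 + (-0.00364) = 0.29806
t = 6: p = 0.29806 + (-0.00234) = 0.29572

0.2957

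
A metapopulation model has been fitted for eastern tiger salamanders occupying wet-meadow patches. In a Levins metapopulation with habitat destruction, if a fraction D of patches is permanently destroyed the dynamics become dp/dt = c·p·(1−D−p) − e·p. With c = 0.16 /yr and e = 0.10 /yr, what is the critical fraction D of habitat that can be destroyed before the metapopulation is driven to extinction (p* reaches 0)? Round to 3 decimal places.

The nontrivial equilibrium is p* = (1−D) − e/c; extinction occurs when this hits zero.
So D_crit = 1 − e/c = 1 − 0.10/0.16 = 1 − 0.6250 = 0.3750.
This equals the undisturbed p*, a classic result of Lande's extension.

0.375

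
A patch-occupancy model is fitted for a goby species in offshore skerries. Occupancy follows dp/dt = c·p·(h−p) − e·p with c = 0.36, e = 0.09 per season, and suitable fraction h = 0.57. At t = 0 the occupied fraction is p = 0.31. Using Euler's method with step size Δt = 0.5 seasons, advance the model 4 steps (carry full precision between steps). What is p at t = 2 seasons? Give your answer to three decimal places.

0.312

Update rule: p ← p + [c·p·(h−p) − e·p]·Δt with Δt = 0.5.
p: 0.31000 → 0.31056  (Δp = +0.00056)
p: 0.31056 → 0.31109  (Δp = +0.00053)
p: 0.31109 → 0.31158  (Δp = +0.00050)
p: 0.31158 → 0.31206  (Δp = +0.00047)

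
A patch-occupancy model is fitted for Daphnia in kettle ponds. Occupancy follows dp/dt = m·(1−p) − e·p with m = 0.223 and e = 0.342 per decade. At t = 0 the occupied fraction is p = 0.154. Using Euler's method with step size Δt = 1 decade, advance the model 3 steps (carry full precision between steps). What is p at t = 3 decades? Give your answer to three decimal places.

0.375

Update rule: p ← p + [m·(1−p) − e·p]·Δt with Δt = 1.
t = 1: p = 0.15400 + (+0.13599) = 0.28999
t = 2: p = 0.28999 + (+0.05916) = 0.34915
t = 3: p = 0.34915 + (+0.02573) = 0.37488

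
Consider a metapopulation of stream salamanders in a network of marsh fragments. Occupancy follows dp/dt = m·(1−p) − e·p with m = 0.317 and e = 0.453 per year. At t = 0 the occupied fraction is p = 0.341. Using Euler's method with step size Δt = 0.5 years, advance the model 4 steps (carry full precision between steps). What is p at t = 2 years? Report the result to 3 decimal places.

0.402

Update rule: p ← p + [m·(1−p) − e·p]·Δt with Δt = 0.5.
p: 0.34100 → 0.36822  (Δp = +0.02721)
p: 0.36822 → 0.38495  (Δp = +0.01674)
p: 0.38495 → 0.39525  (Δp = +0.01029)
p: 0.39525 → 0.40158  (Δp = +0.00633)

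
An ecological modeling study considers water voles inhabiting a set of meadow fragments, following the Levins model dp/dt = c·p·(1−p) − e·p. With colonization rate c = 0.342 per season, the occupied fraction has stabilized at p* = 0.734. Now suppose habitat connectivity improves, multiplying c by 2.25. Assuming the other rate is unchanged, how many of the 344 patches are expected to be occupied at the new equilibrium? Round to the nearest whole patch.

303

Balance c(1−p*) = e gives e = 0.342×(1 − 0.73400) = 0.09097.
New p* = 1 − e/c = 1 − 0.09097/0.76950 = 0.88178.
Expected occupied = 344 × 0.88178 = 303.33 ≈ 303.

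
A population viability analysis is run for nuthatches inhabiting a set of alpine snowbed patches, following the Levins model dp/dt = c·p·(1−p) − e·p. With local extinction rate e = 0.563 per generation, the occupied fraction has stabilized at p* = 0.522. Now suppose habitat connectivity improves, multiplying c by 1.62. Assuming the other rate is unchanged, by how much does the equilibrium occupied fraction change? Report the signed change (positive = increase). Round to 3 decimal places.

0.183

Balance c(1−p*) = e gives c = e/(1 − 0.52200) = 0.563/0.47800 = 1.17782.
New p* = 1 − e/c = 1 − 0.56300/1.90807 = 0.70494.
Δp* = 0.70494 − 0.52200 = +0.18294.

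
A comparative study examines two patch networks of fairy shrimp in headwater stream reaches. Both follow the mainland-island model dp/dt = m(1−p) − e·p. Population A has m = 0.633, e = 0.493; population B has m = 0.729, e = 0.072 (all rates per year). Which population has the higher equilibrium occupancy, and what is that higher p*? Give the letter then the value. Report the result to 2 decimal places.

A: p*_A = m/(m+e) = 0.633/1.1260 = 0.5622.
B: p*_B = 0.729/0.8010 = 0.9101.
B is higher at 0.9101.

B, 0.91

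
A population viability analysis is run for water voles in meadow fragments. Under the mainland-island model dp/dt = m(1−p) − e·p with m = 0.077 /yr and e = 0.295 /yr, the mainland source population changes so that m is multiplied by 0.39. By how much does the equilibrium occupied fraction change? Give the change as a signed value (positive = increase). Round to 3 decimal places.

Before: p* = 0.077/(0.077+0.295) = 0.2070.
After: m = 0.03003, e = 0.295; p* = 0.03003/0.3250 = 0.0924.
Δp* = 0.0924 − 0.2070 = -0.1146.

-0.115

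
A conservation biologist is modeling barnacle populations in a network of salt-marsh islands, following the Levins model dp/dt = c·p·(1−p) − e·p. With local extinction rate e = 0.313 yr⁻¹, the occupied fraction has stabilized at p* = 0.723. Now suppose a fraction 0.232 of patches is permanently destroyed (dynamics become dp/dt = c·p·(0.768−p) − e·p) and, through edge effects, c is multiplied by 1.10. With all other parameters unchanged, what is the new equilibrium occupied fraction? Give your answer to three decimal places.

Balance c(1−p*) = e gives c = e/(1 − 0.72300) = 0.313/0.27700 = 1.12996.
New p* = 0.768 − e/c = 0.768 − 0.31300/1.24296 = 0.51618.

0.516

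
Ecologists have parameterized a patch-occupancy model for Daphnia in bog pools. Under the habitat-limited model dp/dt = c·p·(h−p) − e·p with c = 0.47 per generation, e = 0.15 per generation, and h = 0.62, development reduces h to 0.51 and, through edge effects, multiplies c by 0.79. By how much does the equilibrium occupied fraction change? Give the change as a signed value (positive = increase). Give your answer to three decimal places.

Before: p* = h − e/c = 0.62 − 0.15/0.47 = 0.62 − 0.3191 = 0.3009.
After: c = 0.3713, e = 0.15, h = 0.51; p* = 0.51 − 0.15/0.3713 = 0.1060.
Δp* = 0.1060 − 0.3009 = -0.1948.

-0.195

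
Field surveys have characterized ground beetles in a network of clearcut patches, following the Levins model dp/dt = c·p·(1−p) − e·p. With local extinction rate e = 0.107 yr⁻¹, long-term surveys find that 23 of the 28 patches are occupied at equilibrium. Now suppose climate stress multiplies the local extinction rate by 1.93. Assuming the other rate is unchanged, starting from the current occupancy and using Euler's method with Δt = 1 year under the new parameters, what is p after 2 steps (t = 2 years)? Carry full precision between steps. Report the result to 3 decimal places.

0.702

Observed p* = 23/28 = 0.82143.
Balance c(1−p*) = e gives c = e/(1 − 0.82143) = 0.107/0.17857 = 0.59920.
Starting from p₀ = 0.82143; update p ← p + (dp/dt)·Δt with the new parameters.
t = 1: p = 0.82143 + (-0.08174) = 0.73969
t = 2: p = 0.73969 + (-0.03738) = 0.70231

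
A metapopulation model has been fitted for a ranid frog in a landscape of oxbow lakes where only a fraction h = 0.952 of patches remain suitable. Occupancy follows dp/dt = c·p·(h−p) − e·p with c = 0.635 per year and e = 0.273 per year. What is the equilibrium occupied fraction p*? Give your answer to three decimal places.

0.522

Setting dp/dt = 0 and dividing by p* gives c·(h−p*) = e.
So p* = h − e/c = 0.952 − 0.273/0.635 = 0.952 − 0.4299 = 0.5221.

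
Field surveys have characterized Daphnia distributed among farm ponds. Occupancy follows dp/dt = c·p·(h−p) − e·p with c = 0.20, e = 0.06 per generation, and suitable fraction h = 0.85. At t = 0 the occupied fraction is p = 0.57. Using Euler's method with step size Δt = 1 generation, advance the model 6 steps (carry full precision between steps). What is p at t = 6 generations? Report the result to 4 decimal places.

Update rule: p ← p + [c·p·(h−p) − e·p]·Δt with Δt = 1.
step 1: Δp = -0.00228, p = 0.56772
step 2: Δp = -0.00201, p = 0.56571
step 3: Δp = -0.00178, p = 0.56393
step 4: Δp = -0.00157, p = 0.56236
step 5: Δp = -0.00139, p = 0.56097
step 6: Δp = -0.00123, p = 0.55974

0.5597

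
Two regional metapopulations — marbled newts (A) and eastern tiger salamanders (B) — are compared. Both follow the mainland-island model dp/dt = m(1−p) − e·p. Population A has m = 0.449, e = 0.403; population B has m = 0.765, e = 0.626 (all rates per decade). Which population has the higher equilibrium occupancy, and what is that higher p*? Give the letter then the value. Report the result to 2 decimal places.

B, 0.55

A: p*_A = m/(m+e) = 0.449/0.8520 = 0.5270.
B: p*_B = 0.765/1.3910 = 0.5500.
B is higher at 0.5500.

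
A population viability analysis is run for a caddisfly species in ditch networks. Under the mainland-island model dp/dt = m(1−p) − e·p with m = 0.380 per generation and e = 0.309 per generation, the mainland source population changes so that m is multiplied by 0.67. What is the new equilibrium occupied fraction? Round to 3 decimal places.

Before: p* = 0.380/(0.380+0.309) = 0.5515.
After: m = 0.2546, e = 0.309; p* = 0.2546/0.5636 = 0.4517.

0.452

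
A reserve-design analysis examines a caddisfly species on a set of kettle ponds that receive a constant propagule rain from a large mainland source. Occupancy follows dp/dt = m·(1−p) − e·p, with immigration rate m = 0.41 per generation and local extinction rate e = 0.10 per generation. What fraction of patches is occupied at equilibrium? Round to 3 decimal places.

At equilibrium the propagule rain into empty patches balances local extinction: m(1−p*) = e·p*.
p* = m/(m+e) = 0.41/(0.41+0.10) = 0.41/0.5100 = 0.8039.

0.804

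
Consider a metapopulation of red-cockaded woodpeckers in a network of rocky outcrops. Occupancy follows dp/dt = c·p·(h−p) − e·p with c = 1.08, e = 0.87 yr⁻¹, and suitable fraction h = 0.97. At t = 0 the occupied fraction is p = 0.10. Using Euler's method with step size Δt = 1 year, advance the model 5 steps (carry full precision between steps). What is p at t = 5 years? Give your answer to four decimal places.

0.1309

Update rule: p ← p + [c·p·(h−p) − e·p]·Δt with Δt = 1.
p: 0.10000 → 0.10696  (Δp = +0.00696)
p: 0.10696 → 0.11360  (Δp = +0.00664)
p: 0.11360 → 0.11984  (Δp = +0.00624)
p: 0.11984 → 0.12561  (Δp = +0.00577)
p: 0.12561 → 0.13088  (Δp = +0.00527)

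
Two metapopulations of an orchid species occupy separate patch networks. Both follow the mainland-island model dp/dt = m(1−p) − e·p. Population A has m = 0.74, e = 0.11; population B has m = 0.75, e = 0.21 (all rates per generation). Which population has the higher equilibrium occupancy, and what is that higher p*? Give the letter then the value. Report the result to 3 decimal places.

A: p*_A = m/(m+e) = 0.74/0.8500 = 0.8706.
B: p*_B = 0.75/0.9600 = 0.7812.
A is higher at 0.8706.

A, 0.871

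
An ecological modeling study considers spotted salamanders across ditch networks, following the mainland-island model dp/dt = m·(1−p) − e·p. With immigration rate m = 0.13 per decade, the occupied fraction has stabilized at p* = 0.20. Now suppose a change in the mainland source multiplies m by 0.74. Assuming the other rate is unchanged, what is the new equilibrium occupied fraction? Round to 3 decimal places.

0.156

Balance m(1−p*) = e·p* gives e = m(1−p*)/p* = 0.13×0.80000/0.20000 = 0.52000.
New p* = m/(m+e) = 0.09620/(0.09620+0.52000) = 0.15612.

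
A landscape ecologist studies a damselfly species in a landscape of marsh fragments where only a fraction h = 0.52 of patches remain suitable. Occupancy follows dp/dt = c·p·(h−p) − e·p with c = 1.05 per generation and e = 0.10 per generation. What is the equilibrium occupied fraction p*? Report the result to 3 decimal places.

Setting dp/dt = 0 and dividing by p* gives c·(h−p*) = e.
So p* = h − e/c = 0.52 − 0.10/1.05 = 0.52 − 0.0952 = 0.4248.

0.425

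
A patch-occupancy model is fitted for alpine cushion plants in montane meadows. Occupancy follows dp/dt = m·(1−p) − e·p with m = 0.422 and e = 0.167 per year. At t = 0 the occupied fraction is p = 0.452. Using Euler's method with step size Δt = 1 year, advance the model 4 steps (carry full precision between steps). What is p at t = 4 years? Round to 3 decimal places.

Update rule: p ← p + [m·(1−p) − e·p]·Δt with Δt = 1.
p: 0.45200 → 0.60777  (Δp = +0.15577)
p: 0.60777 → 0.67179  (Δp = +0.06402)
p: 0.67179 → 0.69811  (Δp = +0.02631)
p: 0.69811 → 0.70892  (Δp = +0.01081)

0.709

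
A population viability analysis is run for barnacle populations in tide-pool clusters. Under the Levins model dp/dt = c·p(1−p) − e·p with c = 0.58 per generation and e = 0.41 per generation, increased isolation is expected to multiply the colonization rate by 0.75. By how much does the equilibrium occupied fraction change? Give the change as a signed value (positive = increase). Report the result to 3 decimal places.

-0.236

Before: p* = 1 − 0.41/0.58 = 0.2931.
After the change, c = 0.435, e = 0.41, so p* = 1 − 0.41/0.435 = 0.0575.
Δp* = 0.0575 − 0.2931 = -0.2356.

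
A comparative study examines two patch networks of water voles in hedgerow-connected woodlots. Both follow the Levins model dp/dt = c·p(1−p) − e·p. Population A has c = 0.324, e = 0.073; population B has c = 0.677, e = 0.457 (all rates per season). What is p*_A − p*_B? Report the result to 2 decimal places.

0.45

A: p*_A = 1 − 0.073/0.324 = 0.7747.
B: p*_B = 1 − 0.457/0.677 = 0.3250.
p*_A − p*_B = 0.7747 − 0.3250 = 0.4497.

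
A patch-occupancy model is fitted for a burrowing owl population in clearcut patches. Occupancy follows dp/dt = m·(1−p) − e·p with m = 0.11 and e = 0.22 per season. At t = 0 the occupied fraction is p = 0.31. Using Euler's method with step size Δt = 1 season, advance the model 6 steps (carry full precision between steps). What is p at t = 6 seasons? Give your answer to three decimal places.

0.331

Update rule: p ← p + [m·(1−p) − e·p]·Δt with Δt = 1.
step 1: Δp = +0.00770, p = 0.31770
step 2: Δp = +0.00516, p = 0.32286
step 3: Δp = +0.00346, p = 0.32632
step 4: Δp = +0.00232, p = 0.32863
step 5: Δp = +0.00155, p = 0.33018
step 6: Δp = +0.00104, p = 0.33122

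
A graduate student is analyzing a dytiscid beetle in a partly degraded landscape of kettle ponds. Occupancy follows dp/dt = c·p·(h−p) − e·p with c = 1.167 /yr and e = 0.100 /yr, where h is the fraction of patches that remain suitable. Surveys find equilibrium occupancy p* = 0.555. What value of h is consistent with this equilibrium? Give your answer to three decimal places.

At equilibrium c(h−p*) = e, so h = p* + e/c.
h = 0.555 + 0.100/1.167 = 0.555 + 0.0857 = 0.6407.

0.641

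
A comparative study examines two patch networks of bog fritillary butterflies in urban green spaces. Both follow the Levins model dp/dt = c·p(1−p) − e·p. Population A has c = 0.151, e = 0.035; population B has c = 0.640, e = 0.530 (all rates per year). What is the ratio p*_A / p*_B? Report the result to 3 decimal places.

4.470

A: p*_A = 1 − 0.035/0.151 = 0.7682.
B: p*_B = 1 − 0.530/0.640 = 0.1719.
p*_A / p*_B = 0.7682/0.1719 = 4.4696.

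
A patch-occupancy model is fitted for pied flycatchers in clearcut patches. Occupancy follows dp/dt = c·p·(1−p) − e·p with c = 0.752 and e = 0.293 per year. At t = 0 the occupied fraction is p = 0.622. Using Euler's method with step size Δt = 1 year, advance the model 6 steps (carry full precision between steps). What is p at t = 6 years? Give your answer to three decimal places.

0.611

Update rule: p ← p + [c·p·(1−p) − e·p]·Δt with Δt = 1.
step 1: Δp = -0.00544, p = 0.61656
step 2: Δp = -0.00287, p = 0.61369
step 3: Δp = -0.00153, p = 0.61216
step 4: Δp = -0.00082, p = 0.61134
step 5: Δp = -0.00044, p = 0.61089
step 6: Δp = -0.00024, p = 0.61065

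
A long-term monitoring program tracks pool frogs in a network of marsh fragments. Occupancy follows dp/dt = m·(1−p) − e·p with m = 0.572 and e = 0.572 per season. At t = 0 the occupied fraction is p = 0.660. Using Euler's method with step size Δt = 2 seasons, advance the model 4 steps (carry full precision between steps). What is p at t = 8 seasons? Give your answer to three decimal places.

Update rule: p ← p + [m·(1−p) − e·p]·Δt with Δt = 2.
p: 0.66000 → 0.29392  (Δp = -0.36608)
p: 0.29392 → 0.76543  (Δp = +0.47151)
p: 0.76543 → 0.15812  (Δp = -0.60731)
p: 0.15812 → 0.94034  (Δp = +0.78221)

0.940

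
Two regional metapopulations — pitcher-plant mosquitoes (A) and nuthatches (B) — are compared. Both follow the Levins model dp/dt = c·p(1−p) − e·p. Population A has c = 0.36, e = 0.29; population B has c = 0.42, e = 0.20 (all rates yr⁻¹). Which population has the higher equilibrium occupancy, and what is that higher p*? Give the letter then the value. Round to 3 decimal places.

A: p*_A = 1 − 0.29/0.36 = 0.1944.
B: p*_B = 1 − 0.20/0.42 = 0.5238.
B is higher at 0.5238.

B, 0.524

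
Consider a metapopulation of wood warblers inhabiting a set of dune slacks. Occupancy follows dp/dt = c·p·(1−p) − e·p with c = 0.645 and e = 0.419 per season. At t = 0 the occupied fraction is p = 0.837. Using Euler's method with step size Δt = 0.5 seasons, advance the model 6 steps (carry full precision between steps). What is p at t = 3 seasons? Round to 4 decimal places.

0.4749

Update rule: p ← p + [c·p·(1−p) − e·p]·Δt with Δt = 0.5.
p: 0.83700 → 0.70565  (Δp = -0.13135)
p: 0.70565 → 0.62480  (Δp = -0.08085)
p: 0.62480 → 0.56951  (Δp = -0.05529)
p: 0.56951 → 0.52926  (Δp = -0.04024)
p: 0.52926 → 0.49873  (Δp = -0.03053)
p: 0.49873 → 0.47487  (Δp = -0.02386)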